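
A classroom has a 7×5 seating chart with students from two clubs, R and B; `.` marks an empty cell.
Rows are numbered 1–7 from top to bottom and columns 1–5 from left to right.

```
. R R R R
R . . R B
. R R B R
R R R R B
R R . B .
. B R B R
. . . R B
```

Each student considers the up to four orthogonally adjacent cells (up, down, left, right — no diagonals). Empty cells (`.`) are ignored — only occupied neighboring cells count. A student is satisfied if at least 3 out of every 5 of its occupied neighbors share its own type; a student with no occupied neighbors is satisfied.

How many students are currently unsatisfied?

Row 1: (1,2)R 1/1 satisfied · (1,3)R 2/2 satisfied · (1,4)R 3/3 satisfied · (1,5)R 1/2 not
Row 2: (2,1)R 0/0 satisfied · (2,4)R 1/3 not · (2,5)B 0/3 not
Row 3: (3,2)R 2/2 satisfied · (3,3)R 2/3 satisfied · (3,4)B 0/4 not · (3,5)R 0/3 not
Row 4: (4,1)R 2/2 satisfied · (4,2)R 4/4 satisfied · (4,3)R 3/3 satisfied · (4,4)R 1/4 not · (4,5)B 0/2 not
Row 5: (5,1)R 2/2 satisfied · (5,2)R 2/3 satisfied · (5,4)B 1/2 not
Row 6: (6,2)B 0/2 not · (6,3)R 0/2 not · (6,4)B 1/4 not · (6,5)R 0/2 not
Row 7: (7,4)R 0/2 not · (7,5)B 0/2 not
Unsatisfied: (1,5), (2,4), (2,5), (3,4), (3,5), (4,4), (4,5), (5,4), (6,2), (6,3), (6,4), (6,5), (7,4), (7,5) — 14 in total.

14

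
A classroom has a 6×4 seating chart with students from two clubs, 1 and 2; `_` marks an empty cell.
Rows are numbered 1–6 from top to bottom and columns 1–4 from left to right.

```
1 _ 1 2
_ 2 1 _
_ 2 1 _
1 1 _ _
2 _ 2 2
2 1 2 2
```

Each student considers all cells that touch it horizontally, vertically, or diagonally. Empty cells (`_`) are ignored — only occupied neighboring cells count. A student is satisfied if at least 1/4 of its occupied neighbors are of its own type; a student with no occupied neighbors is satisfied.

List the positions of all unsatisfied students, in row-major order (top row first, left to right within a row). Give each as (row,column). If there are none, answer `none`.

(1,1), (1,4), (2,2), (3,2), (6,2)

Row 1: (1,1)1 0/1 not · (1,3)1 1/3 satisfied · (1,4)2 0/2 not
Row 2: (2,2)2 1/5 not · (2,3)1 2/5 satisfied
Row 3: (3,2)2 1/5 not · (3,3)1 2/4 satisfied
Row 4: (4,1)1 1/3 satisfied · (4,2)1 2/5 satisfied
Row 5: (5,1)2 1/4 satisfied · (5,3)2 3/5 satisfied · (5,4)2 3/3 satisfied
Row 6: (6,1)2 1/2 satisfied · (6,2)1 0/4 not · (6,3)2 3/4 satisfied · (6,4)2 3/3 satisfied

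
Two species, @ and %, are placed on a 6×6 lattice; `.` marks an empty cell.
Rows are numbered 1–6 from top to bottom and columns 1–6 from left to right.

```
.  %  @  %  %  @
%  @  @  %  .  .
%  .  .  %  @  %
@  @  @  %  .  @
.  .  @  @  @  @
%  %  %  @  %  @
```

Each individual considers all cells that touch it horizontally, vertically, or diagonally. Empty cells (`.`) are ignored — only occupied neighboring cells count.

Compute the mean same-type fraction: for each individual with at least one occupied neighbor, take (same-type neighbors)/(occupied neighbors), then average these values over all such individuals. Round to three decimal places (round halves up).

0.469

Row 1: (1,2)% 1/4 · (1,3)@ 2/5 · (1,4)% 2/4 · (1,5)% 2/3 · (1,6)@ 0/1
Row 2: (2,1)% 2/3 · (2,2)@ 2/5 · (2,3)@ 2/6 · (2,4)% 3/6
Row 3: (3,1)% 1/4 · (3,4)% 2/5 · (3,5)@ 1/5 · (3,6)% 0/2
Row 4: (4,1)@ 1/2 · (4,2)@ 3/4 · (4,3)@ 3/5 · (4,4)% 1/6 · (4,6)@ 3/4
Row 5: (5,3)@ 4/7 · (5,4)@ 4/7 · (5,5)@ 5/7 · (5,6)@ 3/4
Row 6: (6,1)% 1/1 · (6,2)% 2/3 · (6,3)% 1/4 · (6,4)@ 3/5 · (6,5)% 0/5 · (6,6)@ 2/3
Sum over 28 individuals: 1/4 + 2/5 + 2/4 + 2/3 + 0/1 + 2/3 + 2/5 + 2/6 + 3/6 + 1/4 + 2/5 + 1/5 + 0/2 + 1/2 + 3/4 + 3/5 + 1/6 + 3/4 + 4/7 + 4/7 + 5/7 + 3/4 + 1/1 + 2/3 + 1/4 + 3/5 + 0/5 + 2/3 = 1378/105; mean = 1378/105 ÷ 28 = 689/1470 = 0.468707… → 0.469.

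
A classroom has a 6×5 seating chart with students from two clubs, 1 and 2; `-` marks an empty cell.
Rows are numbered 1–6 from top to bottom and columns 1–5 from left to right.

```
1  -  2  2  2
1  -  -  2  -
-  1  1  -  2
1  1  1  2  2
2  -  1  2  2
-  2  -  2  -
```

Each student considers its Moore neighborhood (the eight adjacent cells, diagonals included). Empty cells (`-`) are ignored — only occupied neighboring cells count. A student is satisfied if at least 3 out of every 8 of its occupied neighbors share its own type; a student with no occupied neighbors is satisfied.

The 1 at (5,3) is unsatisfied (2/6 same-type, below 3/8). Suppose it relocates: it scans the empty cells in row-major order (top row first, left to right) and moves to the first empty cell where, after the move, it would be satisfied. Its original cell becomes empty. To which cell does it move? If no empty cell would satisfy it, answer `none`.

(1,2)

Vacating (5,3). Empty cells in order:
  (1,2): 2/3 same-type → satisfied — stop here.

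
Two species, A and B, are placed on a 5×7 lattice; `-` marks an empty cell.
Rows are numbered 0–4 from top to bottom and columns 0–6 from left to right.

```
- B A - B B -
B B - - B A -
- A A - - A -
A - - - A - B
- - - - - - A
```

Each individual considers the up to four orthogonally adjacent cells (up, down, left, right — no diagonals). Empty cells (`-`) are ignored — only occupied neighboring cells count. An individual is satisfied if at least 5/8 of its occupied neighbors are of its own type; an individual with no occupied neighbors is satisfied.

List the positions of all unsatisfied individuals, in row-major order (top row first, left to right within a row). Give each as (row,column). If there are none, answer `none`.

(0,1), (0,2), (0,5), (1,4), (1,5), (2,1), (3,6), (4,6)

Row 0: (0,1)B 1/2 not · (0,2)A 0/1 not · (0,4)B 2/2 satisfied · (0,5)B 1/2 not
Row 1: (1,0)B 1/1 satisfied · (1,1)B 2/3 satisfied · (1,4)B 1/2 not · (1,5)A 1/3 not
Row 2: (2,1)A 1/2 not · (2,2)A 1/1 satisfied · (2,5)A 1/1 satisfied
Row 3: (3,0)A 0/0 satisfied · (3,4)A 0/0 satisfied · (3,6)B 0/1 not
Row 4: (4,6)A 0/1 not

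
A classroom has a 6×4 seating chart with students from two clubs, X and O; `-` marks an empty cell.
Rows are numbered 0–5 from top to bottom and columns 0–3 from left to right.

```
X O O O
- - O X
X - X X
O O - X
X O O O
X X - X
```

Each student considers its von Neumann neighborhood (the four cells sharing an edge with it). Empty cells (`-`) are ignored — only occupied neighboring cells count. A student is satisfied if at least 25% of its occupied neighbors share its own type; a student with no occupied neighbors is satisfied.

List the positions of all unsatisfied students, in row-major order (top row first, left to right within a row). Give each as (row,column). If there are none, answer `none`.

(0,0), (2,0), (5,3)

Row 0: (0,0)X 0/1 not · (0,1)O 1/2 satisfied · (0,2)O 3/3 satisfied · (0,3)O 1/2 satisfied
Row 1: (1,2)O 1/3 satisfied · (1,3)X 1/3 satisfied
Row 2: (2,0)X 0/1 not · (2,2)X 1/2 satisfied · (2,3)X 3/3 satisfied
Row 3: (3,0)O 1/3 satisfied · (3,1)O 2/2 satisfied · (3,3)X 1/2 satisfied
Row 4: (4,0)X 1/3 satisfied · (4,1)O 2/4 satisfied · (4,2)O 2/2 satisfied · (4,3)O 1/3 satisfied
Row 5: (5,0)X 2/2 satisfied · (5,1)X 1/2 satisfied · (5,3)X 0/1 not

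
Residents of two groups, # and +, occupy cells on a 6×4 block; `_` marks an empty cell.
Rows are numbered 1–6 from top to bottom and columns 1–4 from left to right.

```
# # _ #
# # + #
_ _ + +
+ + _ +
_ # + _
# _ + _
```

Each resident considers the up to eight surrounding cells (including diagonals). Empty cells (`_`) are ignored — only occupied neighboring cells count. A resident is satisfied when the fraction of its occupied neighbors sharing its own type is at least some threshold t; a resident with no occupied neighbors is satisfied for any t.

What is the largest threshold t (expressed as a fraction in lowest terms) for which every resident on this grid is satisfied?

(1,1)# 3/3
(1,2)# 3/4
(1,4)# 1/2
(2,1)# 3/3
(2,2)# 3/5
(2,3)+ 2/6
(2,4)# 1/4
(3,3)+ 4/6
(3,4)+ 3/4
(4,1)+ 1/2
(4,2)+ 3/4
(4,4)+ 3/3
(5,2)# 1/5
(5,3)+ 3/4
(6,1)# 1/1
(6,3)+ 1/2
The smallest same-type fraction is 1/5 at (5,2), which reduces to 1/5. Any threshold above that leaves this resident unsatisfied.

1/5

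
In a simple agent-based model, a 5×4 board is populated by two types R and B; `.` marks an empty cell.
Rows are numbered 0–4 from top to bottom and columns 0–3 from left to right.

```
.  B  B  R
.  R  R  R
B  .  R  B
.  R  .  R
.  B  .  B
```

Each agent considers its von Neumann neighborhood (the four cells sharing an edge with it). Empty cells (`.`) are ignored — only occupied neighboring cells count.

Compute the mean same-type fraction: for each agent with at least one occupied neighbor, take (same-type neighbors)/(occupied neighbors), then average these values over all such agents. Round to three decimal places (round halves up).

(0,1)B 1/2
(0,2)B 1/3
(0,3)R 1/2
(1,1)R 1/2
(1,2)R 3/4
(1,3)R 2/3
(2,0)B — no occupied neighbors
(2,2)R 1/2
(2,3)B 0/3
(3,1)R 0/1
(3,3)R 0/2
(4,1)B 0/1
(4,3)B 0/1
Sum over 12 agents: 1/2 + 1/3 + 1/2 + 1/2 + 3/4 + 2/3 + 1/2 + 0/3 + 0/1 + 0/2 + 0/1 + 0/1 = 15/4; mean = 15/4 ÷ 12 = 5/16 = 0.3125 → 0.313.

0.313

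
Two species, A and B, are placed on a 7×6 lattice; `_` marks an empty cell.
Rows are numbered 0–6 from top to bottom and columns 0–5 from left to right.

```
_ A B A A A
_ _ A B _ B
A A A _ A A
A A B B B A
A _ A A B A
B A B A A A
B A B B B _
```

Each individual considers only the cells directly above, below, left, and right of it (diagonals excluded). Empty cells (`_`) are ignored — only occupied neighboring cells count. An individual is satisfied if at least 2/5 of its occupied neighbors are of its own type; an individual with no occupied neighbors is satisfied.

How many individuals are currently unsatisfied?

Row 0: (0,1)A 0/1 unhappy · (0,2)B 0/3 unhappy · (0,3)A 1/3 unhappy · (0,4)A 2/2 ok · (0,5)A 1/2 ok
Row 1: (1,2)A 1/3 unhappy · (1,3)B 0/2 unhappy · (1,5)B 0/2 unhappy
Row 2: (2,0)A 2/2 ok · (2,1)A 3/3 ok · (2,2)A 2/3 ok · (2,4)A 1/2 ok · (2,5)A 2/3 ok
Row 3: (3,0)A 3/3 ok · (3,1)A 2/3 ok · (3,2)B 1/4 unhappy · (3,3)B 2/3 ok · (3,4)B 2/4 ok · (3,5)A 2/3 ok
Row 4: (4,0)A 1/2 ok · (4,2)A 1/3 unhappy · (4,3)A 2/4 ok · (4,4)B 1/4 unhappy · (4,5)A 2/3 ok
Row 5: (5,0)B 1/3 unhappy · (5,1)A 1/3 unhappy · (5,2)B 1/4 unhappy · (5,3)A 2/4 ok · (5,4)A 2/4 ok · (5,5)A 2/2 ok
Row 6: (6,0)B 1/2 ok · (6,1)A 1/3 unhappy · (6,2)B 2/3 ok · (6,3)B 2/3 ok · (6,4)B 1/2 ok
Unsatisfied: (0,1), (0,2), (0,3), (1,2), (1,3), (1,5), (3,2), (4,2), (4,4), (5,0), (5,1), (5,2), (6,1) — 13 in total.

13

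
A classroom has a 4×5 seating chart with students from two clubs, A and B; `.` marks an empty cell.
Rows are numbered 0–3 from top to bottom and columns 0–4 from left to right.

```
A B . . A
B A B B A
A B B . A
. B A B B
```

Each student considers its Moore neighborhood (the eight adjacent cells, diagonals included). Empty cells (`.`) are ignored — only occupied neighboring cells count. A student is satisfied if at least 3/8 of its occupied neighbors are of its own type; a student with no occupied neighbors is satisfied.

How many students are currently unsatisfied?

5

Row 0: (0,0)A 1/3 not · (0,1)B 2/4 satisfied · (0,4)A 1/2 satisfied
Row 1: (1,0)B 2/5 satisfied · (1,1)A 2/7 not · (1,2)B 4/5 satisfied · (1,3)B 2/5 satisfied · (1,4)A 2/3 satisfied
Row 2: (2,0)A 1/4 not · (2,1)B 4/7 satisfied · (2,2)B 5/7 satisfied · (2,4)A 1/4 not
Row 3: (3,1)B 2/4 satisfied · (3,2)A 0/4 not · (3,3)B 2/4 satisfied · (3,4)B 1/2 satisfied
Unsatisfied: (0,0), (1,1), (2,0), (2,4), (3,2) — 5 in total.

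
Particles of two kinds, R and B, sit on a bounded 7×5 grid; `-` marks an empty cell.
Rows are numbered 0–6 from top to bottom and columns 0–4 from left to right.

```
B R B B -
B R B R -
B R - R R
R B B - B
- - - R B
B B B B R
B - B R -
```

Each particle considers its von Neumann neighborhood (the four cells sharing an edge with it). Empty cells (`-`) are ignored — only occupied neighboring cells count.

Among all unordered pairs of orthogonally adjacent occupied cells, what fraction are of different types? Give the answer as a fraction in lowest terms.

Scan each occupied cell's neighbors to the right and below so each pair is counted once.
From row 0: 3 unlike of 7 pairs (running 3/7).
From row 1: 3 unlike of 6 pairs (running 6/13).
From row 2: 4 unlike of 5 pairs (running 10/18).
From row 3: 1 unlike of 3 pairs (running 11/21).
From row 4: 3 unlike of 3 pairs (running 14/24).
From row 5: 2 unlike of 7 pairs (running 16/31).
From row 6: 1 unlike of 1 pairs (running 17/32).
Total adjacent occupied pairs: 32; unlike-type pairs: 17.
17/32 is already in lowest terms.

17/32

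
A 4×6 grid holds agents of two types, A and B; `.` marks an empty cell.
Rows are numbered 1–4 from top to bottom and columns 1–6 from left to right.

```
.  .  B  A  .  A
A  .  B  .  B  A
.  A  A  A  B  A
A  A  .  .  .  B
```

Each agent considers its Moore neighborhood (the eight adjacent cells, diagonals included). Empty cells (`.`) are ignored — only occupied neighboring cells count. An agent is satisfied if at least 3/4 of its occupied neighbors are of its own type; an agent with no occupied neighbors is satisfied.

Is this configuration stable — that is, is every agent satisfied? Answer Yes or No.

No

Row 1: (1,3)B 1/2 unhappy · (1,4)A 0/3 unhappy · (1,6)A 1/2 unhappy
Row 2: (2,1)A 1/1 ok · (2,3)B 1/5 unhappy · (2,5)B 1/6 unhappy · (2,6)A 2/4 unhappy
Row 3: (3,2)A 4/5 ok · (3,3)A 3/4 ok · (3,4)A 1/4 unhappy · (3,5)B 2/5 unhappy · (3,6)A 1/4 unhappy
Row 4: (4,1)A 2/2 ok · (4,2)A 3/3 ok · (4,6)B 1/2 unhappy
For instance (1,3) has only 1/2 same-type neighbors, below 3/4.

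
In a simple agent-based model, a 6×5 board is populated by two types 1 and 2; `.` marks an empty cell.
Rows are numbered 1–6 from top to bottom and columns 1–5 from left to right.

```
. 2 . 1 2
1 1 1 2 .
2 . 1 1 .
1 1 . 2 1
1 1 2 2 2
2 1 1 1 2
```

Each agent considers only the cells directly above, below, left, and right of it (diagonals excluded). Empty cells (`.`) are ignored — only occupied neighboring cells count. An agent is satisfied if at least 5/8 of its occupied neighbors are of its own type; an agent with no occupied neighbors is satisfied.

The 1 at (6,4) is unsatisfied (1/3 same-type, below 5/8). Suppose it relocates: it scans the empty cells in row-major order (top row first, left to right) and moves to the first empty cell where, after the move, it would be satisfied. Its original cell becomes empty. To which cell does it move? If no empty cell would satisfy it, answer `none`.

(1,3)

Vacating (6,4). Empty cells in order:
  (1,1): 1/2 same-type → still unsatisfied.
  (1,3): 2/3 same-type → satisfied — stop here.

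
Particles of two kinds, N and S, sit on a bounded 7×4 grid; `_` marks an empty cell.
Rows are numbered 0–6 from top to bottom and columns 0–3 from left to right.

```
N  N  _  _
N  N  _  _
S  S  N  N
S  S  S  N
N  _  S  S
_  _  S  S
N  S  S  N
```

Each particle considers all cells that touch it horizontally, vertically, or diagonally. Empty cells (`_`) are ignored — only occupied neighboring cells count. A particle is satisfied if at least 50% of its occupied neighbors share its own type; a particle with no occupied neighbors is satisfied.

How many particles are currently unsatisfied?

4

Row 0: (0,0)N 3/3 ok · (0,1)N 3/3 ok
Row 1: (1,0)N 3/5 ok · (1,1)N 4/6 ok
Row 2: (2,0)S 3/5 ok · (2,1)S 4/7 ok · (2,2)N 3/6 ok · (2,3)N 2/3 ok
Row 3: (3,0)S 3/4 ok · (3,1)S 5/7 ok · (3,2)S 4/7 ok · (3,3)N 2/5 unhappy
Row 4: (4,0)N 0/2 unhappy · (4,2)S 5/6 ok · (4,3)S 4/5 ok
Row 5: (5,2)S 5/6 ok · (5,3)S 4/5 ok
Row 6: (6,0)N 0/1 unhappy · (6,1)S 2/3 ok · (6,2)S 3/4 ok · (6,3)N 0/3 unhappy
Unsatisfied: (3,3), (4,0), (6,0), (6,3) — 4 in total.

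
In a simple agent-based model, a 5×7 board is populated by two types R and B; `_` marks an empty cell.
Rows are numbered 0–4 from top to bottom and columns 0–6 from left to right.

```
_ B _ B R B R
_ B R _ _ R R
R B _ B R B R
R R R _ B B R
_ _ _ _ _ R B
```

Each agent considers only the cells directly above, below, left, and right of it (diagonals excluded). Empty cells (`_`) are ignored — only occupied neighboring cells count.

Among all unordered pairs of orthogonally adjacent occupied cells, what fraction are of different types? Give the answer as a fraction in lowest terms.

Scan each occupied cell's neighbors to the right and below so each pair is counted once.
From row 0: 4 unlike of 6 pairs (running 4/6).
From row 1: 2 unlike of 5 pairs (running 6/11).
From row 2: 6 unlike of 9 pairs (running 12/20).
From row 3: 3 unlike of 6 pairs (running 15/26).
From row 4: 1 unlike of 1 pairs (running 16/27).
Total adjacent occupied pairs: 27; unlike-type pairs: 16.
16/27 is already in lowest terms.

16/27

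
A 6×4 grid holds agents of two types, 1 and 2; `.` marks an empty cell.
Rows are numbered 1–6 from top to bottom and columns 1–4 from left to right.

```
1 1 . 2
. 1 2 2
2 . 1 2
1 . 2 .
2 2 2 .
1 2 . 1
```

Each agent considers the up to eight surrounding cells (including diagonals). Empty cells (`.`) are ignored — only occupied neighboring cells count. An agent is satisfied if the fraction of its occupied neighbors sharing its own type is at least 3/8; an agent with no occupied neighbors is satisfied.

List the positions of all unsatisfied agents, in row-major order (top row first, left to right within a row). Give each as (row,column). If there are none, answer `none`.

(1,1)1 2/2 satisfied
(1,2)1 2/3 satisfied
(1,4)2 2/2 satisfied
(2,2)1 3/5 satisfied
(2,3)2 3/6 satisfied
(2,4)2 3/4 satisfied
(3,1)2 0/2 not
(3,3)1 1/5 not
(3,4)2 3/4 satisfied
(4,1)1 0/3 not
(4,3)2 3/4 satisfied
(5,1)2 2/4 satisfied
(5,2)2 4/6 satisfied
(5,3)2 3/4 satisfied
(6,1)1 0/3 not
(6,2)2 3/4 satisfied
(6,4)1 0/1 not

(3,1), (3,3), (4,1), (6,1), (6,4)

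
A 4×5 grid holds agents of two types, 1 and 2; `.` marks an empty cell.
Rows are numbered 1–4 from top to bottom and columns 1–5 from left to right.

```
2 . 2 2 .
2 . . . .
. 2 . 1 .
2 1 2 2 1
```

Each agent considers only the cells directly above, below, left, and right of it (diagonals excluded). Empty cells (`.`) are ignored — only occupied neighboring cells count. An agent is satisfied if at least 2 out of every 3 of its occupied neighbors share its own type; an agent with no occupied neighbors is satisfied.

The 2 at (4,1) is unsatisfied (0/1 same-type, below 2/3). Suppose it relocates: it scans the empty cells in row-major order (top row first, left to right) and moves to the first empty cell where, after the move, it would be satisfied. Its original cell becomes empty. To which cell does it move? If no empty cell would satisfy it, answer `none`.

(1,2)

Vacating (4,1). Empty cells in order:
  (1,2): 2/2 same-type → satisfied — stop here.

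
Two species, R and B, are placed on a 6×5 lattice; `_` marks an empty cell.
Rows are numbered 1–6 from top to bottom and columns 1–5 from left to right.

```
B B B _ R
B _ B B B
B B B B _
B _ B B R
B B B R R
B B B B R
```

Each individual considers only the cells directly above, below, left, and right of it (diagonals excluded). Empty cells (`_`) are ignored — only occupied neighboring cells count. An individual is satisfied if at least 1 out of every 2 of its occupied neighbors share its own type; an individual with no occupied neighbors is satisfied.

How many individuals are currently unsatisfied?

Row 1: (1,1)B 2/2 ✓ · (1,2)B 2/2 ✓ · (1,3)B 2/2 ✓ · (1,5)R 0/1 ✗
Row 2: (2,1)B 2/2 ✓ · (2,3)B 3/3 ✓ · (2,4)B 3/3 ✓ · (2,5)B 1/2 ✓
Row 3: (3,1)B 3/3 ✓ · (3,2)B 2/2 ✓ · (3,3)B 4/4 ✓ · (3,4)B 3/3 ✓
Row 4: (4,1)B 2/2 ✓ · (4,3)B 3/3 ✓ · (4,4)B 2/4 ✓ · (4,5)R 1/2 ✓
Row 5: (5,1)B 3/3 ✓ · (5,2)B 3/3 ✓ · (5,3)B 3/4 ✓ · (5,4)R 1/4 ✗ · (5,5)R 3/3 ✓
Row 6: (6,1)B 2/2 ✓ · (6,2)B 3/3 ✓ · (6,3)B 3/3 ✓ · (6,4)B 1/3 ✗ · (6,5)R 1/2 ✓
Unsatisfied: (1,5), (5,4), (6,4) — 3 in total.

3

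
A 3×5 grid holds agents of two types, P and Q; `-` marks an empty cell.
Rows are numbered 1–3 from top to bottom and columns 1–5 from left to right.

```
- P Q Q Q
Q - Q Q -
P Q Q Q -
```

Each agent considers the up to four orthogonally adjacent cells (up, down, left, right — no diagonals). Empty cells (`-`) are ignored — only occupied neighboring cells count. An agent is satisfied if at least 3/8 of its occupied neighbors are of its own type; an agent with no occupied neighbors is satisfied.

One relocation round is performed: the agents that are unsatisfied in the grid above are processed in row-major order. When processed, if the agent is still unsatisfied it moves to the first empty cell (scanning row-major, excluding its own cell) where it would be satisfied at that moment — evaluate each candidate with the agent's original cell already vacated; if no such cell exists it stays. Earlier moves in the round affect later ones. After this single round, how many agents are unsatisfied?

1

Initially unsatisfied (in order): (1,2), (2,1), (3,1).
  (1,2): no empty cell satisfies it; stays.
  (2,1) → (2,2).
  (3,1) → (1,1).
Resulting grid:
P P Q Q Q
- Q Q Q -
- Q Q Q -
Unsatisfied now: (1,2).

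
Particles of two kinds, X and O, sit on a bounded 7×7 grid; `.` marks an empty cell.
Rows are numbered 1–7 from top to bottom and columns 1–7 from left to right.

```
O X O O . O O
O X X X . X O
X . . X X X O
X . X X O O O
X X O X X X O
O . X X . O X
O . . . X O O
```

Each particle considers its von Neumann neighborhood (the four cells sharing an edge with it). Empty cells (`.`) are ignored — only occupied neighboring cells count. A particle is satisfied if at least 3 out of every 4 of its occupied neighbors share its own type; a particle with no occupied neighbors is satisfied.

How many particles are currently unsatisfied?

Row 1: (1,1)O 1/2 ✗ · (1,2)X 1/3 ✗ · (1,3)O 1/3 ✗ · (1,4)O 1/2 ✗ · (1,6)O 1/2 ✗ · (1,7)O 2/2 ✓
Row 2: (2,1)O 1/3 ✗ · (2,2)X 2/3 ✗ · (2,3)X 2/3 ✗ · (2,4)X 2/3 ✗ · (2,6)X 1/3 ✗ · (2,7)O 2/3 ✗
Row 3: (3,1)X 1/2 ✗ · (3,4)X 3/3 ✓ · (3,5)X 2/3 ✗ · (3,6)X 2/4 ✗ · (3,7)O 2/3 ✗
Row 4: (4,1)X 2/2 ✓ · (4,3)X 1/2 ✗ · (4,4)X 3/4 ✓ · (4,5)O 1/4 ✗ · (4,6)O 2/4 ✗ · (4,7)O 3/3 ✓
Row 5: (5,1)X 2/3 ✗ · (5,2)X 1/2 ✗ · (5,3)O 0/4 ✗ · (5,4)X 3/4 ✓ · (5,5)X 2/3 ✗ · (5,6)X 1/4 ✗ · (5,7)O 1/3 ✗
Row 6: (6,1)O 1/2 ✗ · (6,3)X 1/2 ✗ · (6,4)X 2/2 ✓ · (6,6)O 1/3 ✗ · (6,7)X 0/3 ✗
Row 7: (7,1)O 1/1 ✓ · (7,5)X 0/1 ✗ · (7,6)O 2/3 ✗ · (7,7)O 1/2 ✗
Unsatisfied: (1,1), (1,2), (1,3), (1,4), (1,6), (2,1), (2,2), (2,3), (2,4), (2,6), (2,7), (3,1), (3,5), (3,6), (3,7), (4,3), (4,5), (4,6), (5,1), (5,2), (5,3), (5,5), (5,6), (5,7), (6,1), (6,3), (6,6), (6,7), (7,5), (7,6), (7,7) — 31 in total.

31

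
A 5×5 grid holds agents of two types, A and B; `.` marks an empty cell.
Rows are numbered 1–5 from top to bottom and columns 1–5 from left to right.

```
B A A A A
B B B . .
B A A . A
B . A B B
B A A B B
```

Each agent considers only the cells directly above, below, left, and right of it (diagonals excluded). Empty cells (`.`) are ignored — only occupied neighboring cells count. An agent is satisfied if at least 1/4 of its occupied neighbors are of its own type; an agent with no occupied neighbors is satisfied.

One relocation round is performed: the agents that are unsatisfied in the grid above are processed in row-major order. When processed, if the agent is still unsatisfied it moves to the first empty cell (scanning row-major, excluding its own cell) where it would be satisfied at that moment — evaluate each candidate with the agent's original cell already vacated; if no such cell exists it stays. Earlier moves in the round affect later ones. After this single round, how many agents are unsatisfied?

0

Initially unsatisfied (in order): (3,5).
  (3,5) → (2,4).
Resulting grid:
B A A A A
B B B A .
B A A . .
B . A B B
B A A B B
All satisfied now.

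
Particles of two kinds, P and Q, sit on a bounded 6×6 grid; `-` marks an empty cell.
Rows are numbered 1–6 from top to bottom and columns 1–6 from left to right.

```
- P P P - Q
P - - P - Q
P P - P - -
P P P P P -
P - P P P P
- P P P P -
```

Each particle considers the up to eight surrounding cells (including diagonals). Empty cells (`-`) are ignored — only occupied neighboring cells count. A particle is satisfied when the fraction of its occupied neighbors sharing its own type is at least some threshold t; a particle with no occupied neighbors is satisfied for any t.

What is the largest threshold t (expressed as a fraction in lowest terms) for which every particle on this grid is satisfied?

(1,2)P 2/2
(1,3)P 3/3
(1,4)P 2/2
(1,6)Q 1/1
(2,1)P 3/3
(2,4)P 3/3
(2,6)Q 1/1
(3,1)P 4/4
(3,2)P 5/5
(3,4)P 4/4
(4,1)P 4/4
(4,2)P 6/6
(4,3)P 6/6
(4,4)P 6/6
(4,5)P 5/5
(5,1)P 3/3
(5,3)P 7/7
(5,4)P 8/8
(5,5)P 6/6
(5,6)P 3/3
(6,2)P 3/3
(6,3)P 4/4
(6,4)P 5/5
(6,5)P 4/4
The smallest same-type fraction is 2/2 at (1,2), which reduces to 1/1. Any threshold above that leaves this particle unsatisfied.

1/1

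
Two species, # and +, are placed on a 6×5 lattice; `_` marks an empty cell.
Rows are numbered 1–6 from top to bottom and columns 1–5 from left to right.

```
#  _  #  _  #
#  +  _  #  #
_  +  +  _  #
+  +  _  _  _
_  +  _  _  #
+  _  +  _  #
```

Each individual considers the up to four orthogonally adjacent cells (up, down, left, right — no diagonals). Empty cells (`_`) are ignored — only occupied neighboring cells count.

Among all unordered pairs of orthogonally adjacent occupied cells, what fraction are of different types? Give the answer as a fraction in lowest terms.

1/11

Scan each occupied cell's neighbors to the right and below so each pair is counted once.
Row 1: #(1,1)–#(2,1)= #(1,5)–#(2,5)=  → 0/2 unlike.
Row 2: #(2,1)–+(2,2)≠ +(2,2)–+(3,2)= #(2,4)–#(2,5)= #(2,5)–#(3,5)=  → 1/4 unlike.
Row 3: +(3,2)–+(3,3)= +(3,2)–+(4,2)=  → 0/2 unlike.
Row 4: +(4,1)–+(4,2)= +(4,2)–+(5,2)=  → 0/2 unlike.
Row 5: #(5,5)–#(6,5)=  → 0/1 unlike.
Total adjacent occupied pairs: 11; unlike-type pairs: 1.
1/11 is already in lowest terms.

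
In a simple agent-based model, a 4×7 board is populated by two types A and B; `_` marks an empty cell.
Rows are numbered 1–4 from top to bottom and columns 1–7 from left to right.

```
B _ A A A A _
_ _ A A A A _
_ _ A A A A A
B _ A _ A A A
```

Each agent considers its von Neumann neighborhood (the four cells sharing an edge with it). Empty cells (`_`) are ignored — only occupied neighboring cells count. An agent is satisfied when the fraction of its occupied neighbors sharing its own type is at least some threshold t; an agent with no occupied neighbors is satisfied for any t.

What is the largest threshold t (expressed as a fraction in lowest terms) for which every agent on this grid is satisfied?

Row 1: (1,1)B — no occupied neighbors · (1,3)A 2/2 · (1,4)A 3/3 · (1,5)A 3/3 · (1,6)A 2/2
Row 2: (2,3)A 3/3 · (2,4)A 4/4 · (2,5)A 4/4 · (2,6)A 3/3
Row 3: (3,3)A 3/3 · (3,4)A 3/3 · (3,5)A 4/4 · (3,6)A 4/4 · (3,7)A 2/2
Row 4: (4,1)B — no occupied neighbors · (4,3)A 1/1 · (4,5)A 2/2 · (4,6)A 3/3 · (4,7)A 2/2
The smallest same-type fraction is 2/2 at (1,3), which reduces to 1/1. Any threshold above that leaves this agent unsatisfied.

1/1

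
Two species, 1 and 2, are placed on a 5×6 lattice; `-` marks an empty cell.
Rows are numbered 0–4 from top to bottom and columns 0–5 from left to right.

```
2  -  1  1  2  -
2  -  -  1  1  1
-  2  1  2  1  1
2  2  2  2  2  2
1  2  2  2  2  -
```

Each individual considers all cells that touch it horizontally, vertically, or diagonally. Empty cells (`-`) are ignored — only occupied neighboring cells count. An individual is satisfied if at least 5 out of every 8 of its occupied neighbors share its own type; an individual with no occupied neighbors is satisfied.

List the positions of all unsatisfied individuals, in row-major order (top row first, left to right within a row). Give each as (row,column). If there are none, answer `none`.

(0,0)2 1/1 ok
(0,2)1 2/2 ok
(0,3)1 3/4 ok
(0,4)2 0/4 unhappy
(1,0)2 2/2 ok
(1,3)1 5/7 ok
(1,4)1 5/7 ok
(1,5)1 3/4 ok
(2,1)2 4/5 ok
(2,2)1 1/6 unhappy
(2,3)2 3/7 unhappy
(2,4)1 4/8 unhappy
(2,5)1 3/5 unhappy
(3,0)2 3/4 ok
(3,1)2 5/7 ok
(3,2)2 7/8 ok
(3,3)2 6/8 ok
(3,4)2 5/7 ok
(3,5)2 2/4 unhappy
(4,0)1 0/3 unhappy
(4,1)2 4/5 ok
(4,2)2 5/5 ok
(4,3)2 5/5 ok
(4,4)2 4/4 ok

(0,4), (2,2), (2,3), (2,4), (2,5), (3,5), (4,0)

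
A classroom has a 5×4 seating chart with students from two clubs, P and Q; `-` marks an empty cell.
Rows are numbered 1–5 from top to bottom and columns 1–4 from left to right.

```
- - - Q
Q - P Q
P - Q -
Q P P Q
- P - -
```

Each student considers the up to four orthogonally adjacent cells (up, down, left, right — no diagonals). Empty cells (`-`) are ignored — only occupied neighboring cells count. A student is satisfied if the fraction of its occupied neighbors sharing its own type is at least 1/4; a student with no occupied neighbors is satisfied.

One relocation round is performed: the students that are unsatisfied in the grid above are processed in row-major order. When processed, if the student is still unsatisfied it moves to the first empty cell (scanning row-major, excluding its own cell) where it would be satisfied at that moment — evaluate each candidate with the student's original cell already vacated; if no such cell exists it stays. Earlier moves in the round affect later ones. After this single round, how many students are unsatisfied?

Initially unsatisfied (in order): (2,1), (2,3), (3,1), (3,3), (4,1), (4,4).
  (2,1) → (1,1).
  (2,3) → (2,1).
  (3,1): now satisfied by earlier moves; stays.
  (3,3) → (1,2).
  (4,1) → (1,3).
  (4,4) → (2,2).
Resulting grid:
Q Q Q Q
P Q - Q
P - - -
- P P -
- P - -
All satisfied now.

0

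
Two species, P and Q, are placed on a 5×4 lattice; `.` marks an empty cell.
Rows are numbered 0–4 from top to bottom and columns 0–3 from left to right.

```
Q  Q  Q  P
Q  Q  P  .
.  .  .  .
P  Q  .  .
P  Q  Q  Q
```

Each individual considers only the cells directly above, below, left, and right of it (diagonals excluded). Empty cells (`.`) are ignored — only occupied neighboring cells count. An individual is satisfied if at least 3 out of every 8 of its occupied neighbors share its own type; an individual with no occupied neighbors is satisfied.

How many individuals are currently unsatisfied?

3

(0,0)Q 2/2 ok
(0,1)Q 3/3 ok
(0,2)Q 1/3 unhappy
(0,3)P 0/1 unhappy
(1,0)Q 2/2 ok
(1,1)Q 2/3 ok
(1,2)P 0/2 unhappy
(3,0)P 1/2 ok
(3,1)Q 1/2 ok
(4,0)P 1/2 ok
(4,1)Q 2/3 ok
(4,2)Q 2/2 ok
(4,3)Q 1/1 ok
Unsatisfied: (0,2), (0,3), (1,2) — 3 in total.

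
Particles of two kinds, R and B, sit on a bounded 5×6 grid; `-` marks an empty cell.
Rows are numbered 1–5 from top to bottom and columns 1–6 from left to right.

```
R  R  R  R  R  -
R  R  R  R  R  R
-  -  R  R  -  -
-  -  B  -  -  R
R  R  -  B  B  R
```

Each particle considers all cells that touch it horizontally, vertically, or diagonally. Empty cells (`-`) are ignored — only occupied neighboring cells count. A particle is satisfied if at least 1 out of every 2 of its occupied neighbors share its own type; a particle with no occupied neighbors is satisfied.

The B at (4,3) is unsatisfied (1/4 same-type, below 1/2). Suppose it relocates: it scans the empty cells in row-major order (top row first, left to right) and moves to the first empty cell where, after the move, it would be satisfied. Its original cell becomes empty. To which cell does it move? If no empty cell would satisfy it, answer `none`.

Vacating (4,3). Empty cells in order:
  (1,6): 0/3 same-type → still unsatisfied.
  (3,1): 0/2 same-type → still unsatisfied.
  (3,2): 0/4 same-type → still unsatisfied.
  (3,5): 0/5 same-type → still unsatisfied.
  (3,6): 0/3 same-type → still unsatisfied.
  (4,1): 0/2 same-type → still unsatisfied.
  (4,2): 0/3 same-type → still unsatisfied.
  (4,4): 2/4 same-type → satisfied — stop here.

(4,4)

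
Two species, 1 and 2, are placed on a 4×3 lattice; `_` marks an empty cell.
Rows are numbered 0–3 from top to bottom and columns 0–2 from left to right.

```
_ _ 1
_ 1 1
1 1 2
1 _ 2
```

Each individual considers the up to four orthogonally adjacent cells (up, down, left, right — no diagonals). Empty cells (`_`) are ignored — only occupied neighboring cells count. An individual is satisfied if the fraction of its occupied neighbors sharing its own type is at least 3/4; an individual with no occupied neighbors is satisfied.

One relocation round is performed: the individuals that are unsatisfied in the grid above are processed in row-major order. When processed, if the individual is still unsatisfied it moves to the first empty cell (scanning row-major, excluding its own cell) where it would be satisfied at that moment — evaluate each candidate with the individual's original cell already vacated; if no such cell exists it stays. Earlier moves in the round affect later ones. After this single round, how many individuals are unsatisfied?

Initially unsatisfied (in order): (1,2), (2,1), (2,2).
  (1,2) → (0,0).
  (2,1) → (0,1).
  (2,2): now satisfied by earlier moves; stays.
Resulting grid:
1 1 1
_ 1 _
1 _ 2
1 _ 2
All satisfied now.

0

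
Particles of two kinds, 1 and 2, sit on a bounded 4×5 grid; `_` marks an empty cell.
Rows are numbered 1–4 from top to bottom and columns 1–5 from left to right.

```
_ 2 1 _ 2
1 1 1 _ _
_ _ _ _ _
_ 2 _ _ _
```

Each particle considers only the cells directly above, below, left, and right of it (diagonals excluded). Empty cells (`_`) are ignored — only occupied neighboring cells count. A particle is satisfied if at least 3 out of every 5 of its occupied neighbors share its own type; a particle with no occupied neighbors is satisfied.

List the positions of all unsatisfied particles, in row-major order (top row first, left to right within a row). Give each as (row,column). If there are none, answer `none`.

(1,2), (1,3)

Row 1: (1,2)2 0/2 ✗ · (1,3)1 1/2 ✗ · (1,5)2 0/0 ✓
Row 2: (2,1)1 1/1 ✓ · (2,2)1 2/3 ✓ · (2,3)1 2/2 ✓
Row 4: (4,2)2 0/0 ✓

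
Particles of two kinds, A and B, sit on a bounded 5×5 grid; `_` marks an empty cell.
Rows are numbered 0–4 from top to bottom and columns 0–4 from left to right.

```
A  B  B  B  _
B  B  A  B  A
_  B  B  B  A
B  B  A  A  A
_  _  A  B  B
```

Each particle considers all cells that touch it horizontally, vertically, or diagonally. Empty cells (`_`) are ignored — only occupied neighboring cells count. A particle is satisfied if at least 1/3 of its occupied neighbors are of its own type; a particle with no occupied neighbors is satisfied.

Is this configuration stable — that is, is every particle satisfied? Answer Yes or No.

No

Row 0: (0,0)A 0/3 not · (0,1)B 3/5 satisfied · (0,2)B 4/5 satisfied · (0,3)B 2/4 satisfied
Row 1: (1,0)B 3/4 satisfied · (1,1)B 5/7 satisfied · (1,2)A 0/8 not · (1,3)B 4/7 satisfied · (1,4)A 1/4 not
Row 2: (2,1)B 5/7 satisfied · (2,2)B 5/8 satisfied · (2,3)B 2/8 not · (2,4)A 3/5 satisfied
Row 3: (3,0)B 2/2 satisfied · (3,1)B 3/5 satisfied · (3,2)A 2/7 not · (3,3)A 4/8 satisfied · (3,4)A 2/5 satisfied
Row 4: (4,2)A 2/4 satisfied · (4,3)B 1/5 not · (4,4)B 1/3 satisfied
For instance (0,0) has only 0/3 same-type neighbors, below 1/3.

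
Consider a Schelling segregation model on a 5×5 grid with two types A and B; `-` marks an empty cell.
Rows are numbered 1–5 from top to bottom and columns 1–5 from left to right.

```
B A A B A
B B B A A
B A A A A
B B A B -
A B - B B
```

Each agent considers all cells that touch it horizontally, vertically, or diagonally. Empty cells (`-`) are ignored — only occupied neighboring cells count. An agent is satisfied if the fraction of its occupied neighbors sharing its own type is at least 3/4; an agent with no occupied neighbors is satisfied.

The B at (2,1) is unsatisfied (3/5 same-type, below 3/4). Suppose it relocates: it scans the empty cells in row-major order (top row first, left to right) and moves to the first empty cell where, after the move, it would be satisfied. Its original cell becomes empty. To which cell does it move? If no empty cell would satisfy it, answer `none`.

Vacating (2,1). Empty cells in order:
  (4,5): 3/5 same-type → still unsatisfied.
  (5,3): 4/5 same-type → satisfied — stop here.

(5,3)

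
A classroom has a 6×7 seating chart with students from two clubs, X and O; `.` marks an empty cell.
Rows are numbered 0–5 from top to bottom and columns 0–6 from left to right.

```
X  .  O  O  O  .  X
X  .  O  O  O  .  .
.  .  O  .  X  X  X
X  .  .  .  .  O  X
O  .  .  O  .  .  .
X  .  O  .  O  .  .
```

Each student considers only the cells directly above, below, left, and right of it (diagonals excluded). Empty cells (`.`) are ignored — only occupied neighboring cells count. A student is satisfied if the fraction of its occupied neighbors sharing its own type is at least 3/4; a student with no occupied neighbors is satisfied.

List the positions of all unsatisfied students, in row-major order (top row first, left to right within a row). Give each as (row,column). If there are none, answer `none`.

(0,0)X 1/1 ✓
(0,2)O 2/2 ✓
(0,3)O 3/3 ✓
(0,4)O 2/2 ✓
(0,6)X 0/0 ✓
(1,0)X 1/1 ✓
(1,2)O 3/3 ✓
(1,3)O 3/3 ✓
(1,4)O 2/3 ✗
(2,2)O 1/1 ✓
(2,4)X 1/2 ✗
(2,5)X 2/3 ✗
(2,6)X 2/2 ✓
(3,0)X 0/1 ✗
(3,5)O 0/2 ✗
(3,6)X 1/2 ✗
(4,0)O 0/2 ✗
(4,3)O 0/0 ✓
(5,0)X 0/1 ✗
(5,2)O 0/0 ✓
(5,4)O 0/0 ✓

(1,4), (2,4), (2,5), (3,0), (3,5), (3,6), (4,0), (5,0)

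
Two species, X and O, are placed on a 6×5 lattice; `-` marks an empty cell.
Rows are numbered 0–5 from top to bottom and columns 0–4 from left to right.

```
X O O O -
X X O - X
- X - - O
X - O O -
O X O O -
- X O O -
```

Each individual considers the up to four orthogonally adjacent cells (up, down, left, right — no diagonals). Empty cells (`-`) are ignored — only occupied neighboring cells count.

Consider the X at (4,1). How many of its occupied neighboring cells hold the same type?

1

Occupied neighbors of (4,1): (5,1)=X, (4,0)=O, (4,2)=O.
Same type (X): 1 of 3.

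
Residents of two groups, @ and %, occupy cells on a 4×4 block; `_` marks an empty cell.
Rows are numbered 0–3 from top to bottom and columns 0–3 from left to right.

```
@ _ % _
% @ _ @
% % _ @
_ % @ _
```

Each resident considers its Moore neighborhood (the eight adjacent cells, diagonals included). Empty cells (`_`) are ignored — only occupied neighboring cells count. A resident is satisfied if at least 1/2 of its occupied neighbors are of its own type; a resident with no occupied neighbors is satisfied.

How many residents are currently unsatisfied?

3

Row 0: (0,0)@ 1/2 satisfied · (0,2)% 0/2 not
Row 1: (1,0)% 2/4 satisfied · (1,1)@ 1/5 not · (1,3)@ 1/2 satisfied
Row 2: (2,0)% 3/4 satisfied · (2,1)% 3/5 satisfied · (2,3)@ 2/2 satisfied
Row 3: (3,1)% 2/3 satisfied · (3,2)@ 1/3 not
Unsatisfied: (0,2), (1,1), (3,2) — 3 in total.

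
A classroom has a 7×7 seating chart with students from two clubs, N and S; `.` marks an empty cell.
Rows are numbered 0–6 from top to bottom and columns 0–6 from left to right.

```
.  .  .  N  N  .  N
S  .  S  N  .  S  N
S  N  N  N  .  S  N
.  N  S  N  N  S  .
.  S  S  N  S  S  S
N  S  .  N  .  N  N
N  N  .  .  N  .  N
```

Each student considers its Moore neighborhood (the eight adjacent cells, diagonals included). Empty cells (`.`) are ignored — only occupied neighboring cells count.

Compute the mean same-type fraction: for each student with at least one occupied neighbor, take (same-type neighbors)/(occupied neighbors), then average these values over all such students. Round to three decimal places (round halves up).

0.510

(0,3)N 2/3
(0,4)N 2/3
(0,6)N 1/2
(1,0)S 1/2
(1,2)S 0/5
(1,3)N 4/5
(1,5)S 1/5
(1,6)N 2/4
(2,0)S 1/3
(2,1)N 2/6
(2,2)N 5/7
(2,3)N 4/6
(2,5)S 2/5
(2,6)N 1/4
(3,1)N 2/6
(3,2)S 2/8
(3,3)N 4/7
(3,4)N 3/7
(3,5)S 4/6
(4,1)S 3/5
(4,2)S 3/7
(4,3)N 3/6
(4,4)S 2/7
(4,5)S 3/6
(4,6)S 2/4
(5,0)N 2/4
(5,1)S 2/5
(5,3)N 2/4
(5,5)N 3/6
(5,6)N 2/4
(6,0)N 2/3
(6,1)N 2/3
(6,4)N 2/2
(6,6)N 2/2
Sum over 34 students: 2/3 + 2/3 + 1/2 + 1/2 + 0/5 + 4/5 + 1/5 + 2/4 + 1/3 + 2/6 + 5/7 + 4/6 + 2/5 + 1/4 + 2/6 + 2/8 + 4/7 + 3/7 + 4/6 + 3/5 + 3/7 + 3/6 + 2/7 + 3/6 + 2/4 + 2/4 + 2/5 + 2/4 + 3/6 + 2/4 + 2/3 + 2/3 + 2/2 + 2/2 = 1213/70; mean = 1213/70 ÷ 34 = 1213/2380 = 0.509663… → 0.510.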